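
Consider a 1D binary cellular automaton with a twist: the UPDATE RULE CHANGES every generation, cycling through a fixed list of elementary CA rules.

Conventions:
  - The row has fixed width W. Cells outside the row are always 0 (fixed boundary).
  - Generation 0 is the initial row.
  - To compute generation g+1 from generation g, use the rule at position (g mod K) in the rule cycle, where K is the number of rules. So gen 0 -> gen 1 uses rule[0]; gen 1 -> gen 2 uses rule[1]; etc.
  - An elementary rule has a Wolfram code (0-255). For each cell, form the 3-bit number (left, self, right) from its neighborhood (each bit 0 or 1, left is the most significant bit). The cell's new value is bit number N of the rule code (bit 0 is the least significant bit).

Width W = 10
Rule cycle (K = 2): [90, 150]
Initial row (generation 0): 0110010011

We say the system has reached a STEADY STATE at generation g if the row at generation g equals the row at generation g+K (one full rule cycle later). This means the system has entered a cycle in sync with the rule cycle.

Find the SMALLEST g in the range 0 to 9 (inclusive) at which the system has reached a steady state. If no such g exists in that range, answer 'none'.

Gen 0: 0110010011
Gen 1 (rule 90): 1111101111
Gen 2 (rule 150): 0111000110
Gen 3 (rule 90): 1101101111
Gen 4 (rule 150): 0000000110
Gen 5 (rule 90): 0000001111
Gen 6 (rule 150): 0000010110
Gen 7 (rule 90): 0000100111
Gen 8 (rule 150): 0001111010
Gen 9 (rule 90): 0011001001
Gen 10 (rule 150): 0100111111
Gen 11 (rule 90): 1011100001

Answer: none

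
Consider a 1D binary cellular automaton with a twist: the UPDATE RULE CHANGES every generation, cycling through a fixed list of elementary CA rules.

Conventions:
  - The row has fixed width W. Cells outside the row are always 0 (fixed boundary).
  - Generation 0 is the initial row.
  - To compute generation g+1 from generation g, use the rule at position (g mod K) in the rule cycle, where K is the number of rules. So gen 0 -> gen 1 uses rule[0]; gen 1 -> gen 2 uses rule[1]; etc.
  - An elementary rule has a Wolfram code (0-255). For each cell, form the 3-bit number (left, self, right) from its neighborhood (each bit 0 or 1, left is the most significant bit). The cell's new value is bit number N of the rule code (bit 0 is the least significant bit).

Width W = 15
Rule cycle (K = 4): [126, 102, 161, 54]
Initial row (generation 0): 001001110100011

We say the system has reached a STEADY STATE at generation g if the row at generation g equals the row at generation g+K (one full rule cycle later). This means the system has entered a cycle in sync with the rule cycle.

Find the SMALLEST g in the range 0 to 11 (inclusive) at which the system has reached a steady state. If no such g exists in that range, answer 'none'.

Answer: none

Derivation:
Gen 0: 001001110100011
Gen 1 (rule 126): 011111011110111
Gen 2 (rule 102): 100001100011001
Gen 3 (rule 161): 001100001000000
Gen 4 (rule 54): 010010011100000
Gen 5 (rule 126): 111111110110000
Gen 6 (rule 102): 000000011010000
Gen 7 (rule 161): 111111000100111
Gen 8 (rule 54): 000000101111000
Gen 9 (rule 126): 000001111001100
Gen 10 (rule 102): 000010001010100
Gen 11 (rule 161): 111000100101001
Gen 12 (rule 54): 000101111111111
Gen 13 (rule 126): 001111000000001
Gen 14 (rule 102): 010001000000011
Gen 15 (rule 161): 000100011111000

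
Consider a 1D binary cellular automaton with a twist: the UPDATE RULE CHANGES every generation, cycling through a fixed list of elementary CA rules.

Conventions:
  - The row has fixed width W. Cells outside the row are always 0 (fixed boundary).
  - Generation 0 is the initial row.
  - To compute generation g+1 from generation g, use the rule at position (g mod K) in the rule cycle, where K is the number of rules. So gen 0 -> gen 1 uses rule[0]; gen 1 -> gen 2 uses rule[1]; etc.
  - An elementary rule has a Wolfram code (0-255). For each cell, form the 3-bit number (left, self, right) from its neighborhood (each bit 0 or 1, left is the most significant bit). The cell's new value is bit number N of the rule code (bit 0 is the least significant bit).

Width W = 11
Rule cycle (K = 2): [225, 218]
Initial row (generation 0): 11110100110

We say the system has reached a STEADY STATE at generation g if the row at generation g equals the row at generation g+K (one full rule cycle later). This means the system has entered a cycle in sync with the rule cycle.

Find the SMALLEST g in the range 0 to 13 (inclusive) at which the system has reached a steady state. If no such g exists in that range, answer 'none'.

Answer: 8

Derivation:
Gen 0: 11110100110
Gen 1 (rule 225): 01111000010
Gen 2 (rule 218): 11111100101
Gen 3 (rule 225): 01111100010
Gen 4 (rule 218): 11111110101
Gen 5 (rule 225): 01111111010
Gen 6 (rule 218): 11111111001
Gen 7 (rule 225): 01111111000
Gen 8 (rule 218): 11111111100
Gen 9 (rule 225): 01111111101
Gen 10 (rule 218): 11111111100
Gen 11 (rule 225): 01111111101
Gen 12 (rule 218): 11111111100
Gen 13 (rule 225): 01111111101
Gen 14 (rule 218): 11111111100
Gen 15 (rule 225): 01111111101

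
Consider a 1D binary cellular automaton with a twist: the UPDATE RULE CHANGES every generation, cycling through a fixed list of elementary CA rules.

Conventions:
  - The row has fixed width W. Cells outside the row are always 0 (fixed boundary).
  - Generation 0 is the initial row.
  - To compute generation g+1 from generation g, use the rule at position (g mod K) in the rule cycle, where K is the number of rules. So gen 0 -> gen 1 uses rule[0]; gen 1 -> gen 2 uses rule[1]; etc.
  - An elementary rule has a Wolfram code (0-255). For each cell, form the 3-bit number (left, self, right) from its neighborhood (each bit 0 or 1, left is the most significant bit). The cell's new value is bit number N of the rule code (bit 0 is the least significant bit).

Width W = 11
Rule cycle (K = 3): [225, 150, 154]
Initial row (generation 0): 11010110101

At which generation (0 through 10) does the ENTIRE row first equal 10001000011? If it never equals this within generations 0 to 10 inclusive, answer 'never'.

Answer: 2

Derivation:
Gen 0: 11010110101
Gen 1 (rule 225): 01101011010
Gen 2 (rule 150): 10001000011
Gen 3 (rule 154): 01010100110
Gen 4 (rule 225): 00101000010
Gen 5 (rule 150): 01101100111
Gen 6 (rule 154): 11001011110
Gen 7 (rule 225): 01000101110
Gen 8 (rule 150): 11101100101
Gen 9 (rule 154): 11001011000
Gen 10 (rule 225): 01000101011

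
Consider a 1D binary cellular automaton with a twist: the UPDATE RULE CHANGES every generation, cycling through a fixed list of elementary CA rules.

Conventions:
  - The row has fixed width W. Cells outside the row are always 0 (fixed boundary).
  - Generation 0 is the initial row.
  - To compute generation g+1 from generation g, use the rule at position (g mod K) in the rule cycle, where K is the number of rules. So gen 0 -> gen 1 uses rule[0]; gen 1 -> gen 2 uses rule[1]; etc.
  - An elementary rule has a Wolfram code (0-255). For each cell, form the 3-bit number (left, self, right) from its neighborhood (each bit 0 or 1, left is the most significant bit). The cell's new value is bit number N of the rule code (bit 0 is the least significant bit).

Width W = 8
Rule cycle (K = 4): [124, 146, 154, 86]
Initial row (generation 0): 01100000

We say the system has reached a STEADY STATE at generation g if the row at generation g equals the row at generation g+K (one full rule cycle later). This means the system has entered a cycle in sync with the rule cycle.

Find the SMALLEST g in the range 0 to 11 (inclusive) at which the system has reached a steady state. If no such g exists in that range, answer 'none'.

Gen 0: 01100000
Gen 1 (rule 124): 01110000
Gen 2 (rule 146): 10101000
Gen 3 (rule 154): 00000100
Gen 4 (rule 86): 00001110
Gen 5 (rule 124): 00001011
Gen 6 (rule 146): 00010000
Gen 7 (rule 154): 00101000
Gen 8 (rule 86): 01101100
Gen 9 (rule 124): 01111110
Gen 10 (rule 146): 10111101
Gen 11 (rule 154): 00111000
Gen 12 (rule 86): 01001100
Gen 13 (rule 124): 01101110
Gen 14 (rule 146): 10000101
Gen 15 (rule 154): 01001000

Answer: none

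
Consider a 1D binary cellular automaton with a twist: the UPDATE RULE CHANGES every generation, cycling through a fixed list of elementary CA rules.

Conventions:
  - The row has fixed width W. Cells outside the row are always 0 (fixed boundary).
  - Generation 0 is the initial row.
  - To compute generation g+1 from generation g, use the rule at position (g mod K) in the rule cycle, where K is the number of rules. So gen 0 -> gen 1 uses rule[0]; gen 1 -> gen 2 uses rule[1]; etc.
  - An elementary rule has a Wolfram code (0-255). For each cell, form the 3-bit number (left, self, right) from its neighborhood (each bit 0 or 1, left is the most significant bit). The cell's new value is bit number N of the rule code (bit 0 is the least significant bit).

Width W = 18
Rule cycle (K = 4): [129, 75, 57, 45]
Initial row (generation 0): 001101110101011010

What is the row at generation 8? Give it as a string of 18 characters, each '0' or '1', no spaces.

Answer: 011101011100100001

Derivation:
Gen 0: 001101110101011010
Gen 1 (rule 129): 100000100000000000
Gen 2 (rule 75): 001111001111111111
Gen 3 (rule 57): 101000101000000000
Gen 4 (rule 45): 111010111011111111
Gen 5 (rule 129): 010000010001111110
Gen 6 (rule 75): 100111100111000010
Gen 7 (rule 57): 010100010100111001
Gen 8 (rule 45): 011101011100100001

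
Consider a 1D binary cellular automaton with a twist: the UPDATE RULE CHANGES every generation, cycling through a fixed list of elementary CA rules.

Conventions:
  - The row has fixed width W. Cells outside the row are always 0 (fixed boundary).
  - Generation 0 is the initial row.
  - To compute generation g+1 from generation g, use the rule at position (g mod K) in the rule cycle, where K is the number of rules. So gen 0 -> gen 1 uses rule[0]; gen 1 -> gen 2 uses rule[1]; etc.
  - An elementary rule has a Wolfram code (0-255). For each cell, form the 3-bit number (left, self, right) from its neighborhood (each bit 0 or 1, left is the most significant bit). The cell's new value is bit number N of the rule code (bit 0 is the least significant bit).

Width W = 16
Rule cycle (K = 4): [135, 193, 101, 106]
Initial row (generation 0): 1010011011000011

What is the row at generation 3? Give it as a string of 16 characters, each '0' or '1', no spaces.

Answer: 1111100001000111

Derivation:
Gen 0: 1010011011000011
Gen 1 (rule 135): 1010100000011100
Gen 2 (rule 193): 0000001111001101
Gen 3 (rule 101): 1111100001000111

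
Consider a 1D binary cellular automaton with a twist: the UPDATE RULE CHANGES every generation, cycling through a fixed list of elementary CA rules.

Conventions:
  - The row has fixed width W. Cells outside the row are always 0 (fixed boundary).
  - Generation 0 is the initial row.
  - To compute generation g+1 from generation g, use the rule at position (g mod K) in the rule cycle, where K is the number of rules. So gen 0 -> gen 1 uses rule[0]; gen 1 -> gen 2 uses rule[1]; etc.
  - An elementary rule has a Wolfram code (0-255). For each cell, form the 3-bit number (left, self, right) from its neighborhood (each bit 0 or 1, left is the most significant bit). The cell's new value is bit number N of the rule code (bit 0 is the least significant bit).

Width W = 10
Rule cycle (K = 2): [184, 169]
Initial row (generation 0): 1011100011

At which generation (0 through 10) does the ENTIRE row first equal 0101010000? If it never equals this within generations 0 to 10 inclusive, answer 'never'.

Gen 0: 1011100011
Gen 1 (rule 184): 0111010010
Gen 2 (rule 169): 0110100000
Gen 3 (rule 184): 0101010000
Gen 4 (rule 169): 0010100111
Gen 5 (rule 184): 0001010110
Gen 6 (rule 169): 1100101100
Gen 7 (rule 184): 1010011010
Gen 8 (rule 169): 0100010100
Gen 9 (rule 184): 0010001010
Gen 10 (rule 169): 1000100100

Answer: 3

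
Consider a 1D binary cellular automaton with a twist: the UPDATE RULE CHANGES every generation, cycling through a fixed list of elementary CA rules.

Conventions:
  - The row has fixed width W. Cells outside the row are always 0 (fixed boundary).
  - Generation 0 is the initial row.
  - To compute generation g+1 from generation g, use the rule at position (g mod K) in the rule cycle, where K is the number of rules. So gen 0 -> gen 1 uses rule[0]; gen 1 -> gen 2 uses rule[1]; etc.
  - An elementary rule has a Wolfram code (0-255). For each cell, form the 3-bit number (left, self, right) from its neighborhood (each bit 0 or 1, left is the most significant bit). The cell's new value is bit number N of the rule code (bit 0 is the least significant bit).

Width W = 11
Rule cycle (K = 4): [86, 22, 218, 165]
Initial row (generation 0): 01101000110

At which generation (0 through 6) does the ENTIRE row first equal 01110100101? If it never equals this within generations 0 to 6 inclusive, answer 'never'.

Gen 0: 01101000110
Gen 1 (rule 86): 10101101011
Gen 2 (rule 22): 10100001000
Gen 3 (rule 218): 00010010100
Gen 4 (rule 165): 11010011101
Gen 5 (rule 86): 01011100101
Gen 6 (rule 22): 11000011101

Answer: never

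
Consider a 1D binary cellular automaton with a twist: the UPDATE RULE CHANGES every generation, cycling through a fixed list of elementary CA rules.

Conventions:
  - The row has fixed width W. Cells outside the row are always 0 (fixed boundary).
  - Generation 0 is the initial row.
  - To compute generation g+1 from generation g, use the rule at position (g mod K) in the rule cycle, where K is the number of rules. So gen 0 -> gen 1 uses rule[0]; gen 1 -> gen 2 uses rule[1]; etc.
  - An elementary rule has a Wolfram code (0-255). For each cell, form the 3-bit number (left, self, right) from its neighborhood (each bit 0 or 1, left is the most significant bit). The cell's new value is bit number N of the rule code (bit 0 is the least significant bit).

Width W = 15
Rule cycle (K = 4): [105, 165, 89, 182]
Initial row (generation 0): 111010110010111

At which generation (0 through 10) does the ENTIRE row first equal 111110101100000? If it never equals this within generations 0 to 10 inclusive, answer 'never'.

Answer: 9

Derivation:
Gen 0: 111010110010111
Gen 1 (rule 105): 101101110001101
Gen 2 (rule 165): 110010100100011
Gen 3 (rule 89): 111000010011011
Gen 4 (rule 182): 010100111100100
Gen 5 (rule 105): 001000100100001
Gen 6 (rule 165): 101010100101101
Gen 7 (rule 89): 000000010001100
Gen 8 (rule 182): 000000111010010
Gen 9 (rule 105): 111110101100000
Gen 10 (rule 165): 011101110001111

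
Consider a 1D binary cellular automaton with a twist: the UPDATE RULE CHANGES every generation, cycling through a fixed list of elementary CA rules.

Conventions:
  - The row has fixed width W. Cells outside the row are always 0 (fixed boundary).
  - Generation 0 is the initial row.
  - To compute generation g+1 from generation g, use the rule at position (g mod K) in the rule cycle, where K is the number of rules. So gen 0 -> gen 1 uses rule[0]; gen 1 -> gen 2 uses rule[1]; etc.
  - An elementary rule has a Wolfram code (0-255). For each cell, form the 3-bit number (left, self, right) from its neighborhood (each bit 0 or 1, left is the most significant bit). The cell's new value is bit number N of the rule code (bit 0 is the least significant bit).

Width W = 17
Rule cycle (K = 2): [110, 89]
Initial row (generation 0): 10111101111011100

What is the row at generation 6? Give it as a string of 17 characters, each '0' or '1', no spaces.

Gen 0: 10111101111011100
Gen 1 (rule 110): 11100111001110100
Gen 2 (rule 89): 10110101101010011
Gen 3 (rule 110): 11111111111110111
Gen 4 (rule 89): 10000000000010101
Gen 5 (rule 110): 10000000000111111
Gen 6 (rule 89): 01111111110100001

Answer: 01111111110100001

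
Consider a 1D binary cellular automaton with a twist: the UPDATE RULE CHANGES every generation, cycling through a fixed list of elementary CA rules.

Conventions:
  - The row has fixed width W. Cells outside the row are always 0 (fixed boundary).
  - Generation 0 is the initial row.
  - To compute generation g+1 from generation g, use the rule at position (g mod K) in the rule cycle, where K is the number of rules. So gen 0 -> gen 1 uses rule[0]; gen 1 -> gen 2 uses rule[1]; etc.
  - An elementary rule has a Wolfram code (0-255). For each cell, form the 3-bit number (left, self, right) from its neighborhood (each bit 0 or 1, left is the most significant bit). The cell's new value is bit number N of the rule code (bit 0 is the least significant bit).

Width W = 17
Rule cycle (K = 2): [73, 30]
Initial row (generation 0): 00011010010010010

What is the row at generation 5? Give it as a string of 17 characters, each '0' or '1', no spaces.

Gen 0: 00011010010010010
Gen 1 (rule 73): 11011000000000000
Gen 2 (rule 30): 10010100000000000
Gen 3 (rule 73): 00000001111111111
Gen 4 (rule 30): 00000011000000000
Gen 5 (rule 73): 11111011011111111

Answer: 11111011011111111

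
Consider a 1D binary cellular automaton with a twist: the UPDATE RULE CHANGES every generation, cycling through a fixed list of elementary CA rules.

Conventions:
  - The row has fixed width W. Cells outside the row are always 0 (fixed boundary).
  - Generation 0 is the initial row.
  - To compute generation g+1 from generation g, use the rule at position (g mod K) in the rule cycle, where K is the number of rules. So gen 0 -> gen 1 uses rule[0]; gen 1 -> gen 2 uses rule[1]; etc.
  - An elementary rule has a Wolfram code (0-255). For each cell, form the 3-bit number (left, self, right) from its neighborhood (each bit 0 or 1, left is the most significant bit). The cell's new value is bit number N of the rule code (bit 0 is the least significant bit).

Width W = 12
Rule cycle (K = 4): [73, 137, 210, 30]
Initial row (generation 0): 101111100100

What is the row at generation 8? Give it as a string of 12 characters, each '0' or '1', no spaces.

Answer: 110010000000

Derivation:
Gen 0: 101111100100
Gen 1 (rule 73): 001000100001
Gen 2 (rule 137): 100010001100
Gen 3 (rule 210): 010101010110
Gen 4 (rule 30): 110101010101
Gen 5 (rule 73): 110000000000
Gen 6 (rule 137): 100111111111
Gen 7 (rule 210): 011011111111
Gen 8 (rule 30): 110010000000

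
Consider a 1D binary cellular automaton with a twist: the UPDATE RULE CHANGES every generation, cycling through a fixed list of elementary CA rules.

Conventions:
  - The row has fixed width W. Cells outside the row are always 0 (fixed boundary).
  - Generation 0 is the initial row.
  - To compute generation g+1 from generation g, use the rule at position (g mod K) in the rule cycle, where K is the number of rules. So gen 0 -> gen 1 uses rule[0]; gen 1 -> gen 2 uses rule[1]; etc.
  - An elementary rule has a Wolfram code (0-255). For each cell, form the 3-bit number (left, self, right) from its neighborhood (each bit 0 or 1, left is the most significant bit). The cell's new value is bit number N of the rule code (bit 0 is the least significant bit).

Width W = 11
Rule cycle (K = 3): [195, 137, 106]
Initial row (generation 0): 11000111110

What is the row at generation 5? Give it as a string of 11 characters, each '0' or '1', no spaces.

Answer: 10000000100

Derivation:
Gen 0: 11000111110
Gen 1 (rule 195): 01011011110
Gen 2 (rule 137): 00010011100
Gen 3 (rule 106): 00100110100
Gen 4 (rule 195): 11001010001
Gen 5 (rule 137): 10000000100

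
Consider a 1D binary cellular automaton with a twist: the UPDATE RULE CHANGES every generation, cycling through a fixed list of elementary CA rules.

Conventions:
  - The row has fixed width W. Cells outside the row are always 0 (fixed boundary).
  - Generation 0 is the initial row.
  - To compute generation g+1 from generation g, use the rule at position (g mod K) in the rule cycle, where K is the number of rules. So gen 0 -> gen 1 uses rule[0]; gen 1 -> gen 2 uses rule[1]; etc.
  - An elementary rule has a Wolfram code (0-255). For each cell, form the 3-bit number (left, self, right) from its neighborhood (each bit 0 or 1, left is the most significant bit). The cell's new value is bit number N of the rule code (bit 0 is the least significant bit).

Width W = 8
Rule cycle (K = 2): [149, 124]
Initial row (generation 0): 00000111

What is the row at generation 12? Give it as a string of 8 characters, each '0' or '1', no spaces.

Gen 0: 00000111
Gen 1 (rule 149): 11110010
Gen 2 (rule 124): 10011011
Gen 3 (rule 149): 11000000
Gen 4 (rule 124): 11100000
Gen 5 (rule 149): 01011111
Gen 6 (rule 124): 01110001
Gen 7 (rule 149): 00101101
Gen 8 (rule 124): 00111111
Gen 9 (rule 149): 10011110
Gen 10 (rule 124): 11010011
Gen 11 (rule 149): 00011000
Gen 12 (rule 124): 00011100

Answer: 00011100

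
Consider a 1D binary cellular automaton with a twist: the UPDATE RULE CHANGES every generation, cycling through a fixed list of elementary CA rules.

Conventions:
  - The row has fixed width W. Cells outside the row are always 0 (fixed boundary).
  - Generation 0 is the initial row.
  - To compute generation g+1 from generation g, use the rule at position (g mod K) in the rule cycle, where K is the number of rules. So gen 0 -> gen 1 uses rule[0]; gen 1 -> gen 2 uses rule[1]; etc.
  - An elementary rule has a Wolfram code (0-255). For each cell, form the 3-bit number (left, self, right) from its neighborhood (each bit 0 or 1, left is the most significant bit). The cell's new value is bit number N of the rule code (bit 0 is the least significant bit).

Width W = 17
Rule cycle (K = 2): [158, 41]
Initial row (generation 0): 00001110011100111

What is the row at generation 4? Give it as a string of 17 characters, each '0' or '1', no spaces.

Answer: 00010001011010011

Derivation:
Gen 0: 00001110011100111
Gen 1 (rule 158): 00011101111011110
Gen 2 (rule 41): 11010011000110000
Gen 3 (rule 158): 10011110101101000
Gen 4 (rule 41): 00010001011010011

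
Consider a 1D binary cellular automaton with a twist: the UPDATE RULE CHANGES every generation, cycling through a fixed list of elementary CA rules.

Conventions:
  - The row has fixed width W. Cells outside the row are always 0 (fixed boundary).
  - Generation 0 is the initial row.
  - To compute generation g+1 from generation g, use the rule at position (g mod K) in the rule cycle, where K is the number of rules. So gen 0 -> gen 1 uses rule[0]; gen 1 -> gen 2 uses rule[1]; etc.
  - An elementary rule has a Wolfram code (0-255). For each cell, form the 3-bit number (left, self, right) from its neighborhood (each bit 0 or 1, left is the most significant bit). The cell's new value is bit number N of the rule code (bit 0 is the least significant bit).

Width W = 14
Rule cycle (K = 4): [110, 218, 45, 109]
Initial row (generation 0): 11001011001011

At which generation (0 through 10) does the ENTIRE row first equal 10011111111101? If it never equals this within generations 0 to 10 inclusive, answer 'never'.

Gen 0: 11001011001011
Gen 1 (rule 110): 11011111011111
Gen 2 (rule 218): 11011111011111
Gen 3 (rule 45): 10110000110000
Gen 4 (rule 109): 11110110110111
Gen 5 (rule 110): 10011111111101
Gen 6 (rule 218): 01111111111100
Gen 7 (rule 45): 01000000000001
Gen 8 (rule 109): 01011111111101
Gen 9 (rule 110): 11110000000111
Gen 10 (rule 218): 11111000001111

Answer: 5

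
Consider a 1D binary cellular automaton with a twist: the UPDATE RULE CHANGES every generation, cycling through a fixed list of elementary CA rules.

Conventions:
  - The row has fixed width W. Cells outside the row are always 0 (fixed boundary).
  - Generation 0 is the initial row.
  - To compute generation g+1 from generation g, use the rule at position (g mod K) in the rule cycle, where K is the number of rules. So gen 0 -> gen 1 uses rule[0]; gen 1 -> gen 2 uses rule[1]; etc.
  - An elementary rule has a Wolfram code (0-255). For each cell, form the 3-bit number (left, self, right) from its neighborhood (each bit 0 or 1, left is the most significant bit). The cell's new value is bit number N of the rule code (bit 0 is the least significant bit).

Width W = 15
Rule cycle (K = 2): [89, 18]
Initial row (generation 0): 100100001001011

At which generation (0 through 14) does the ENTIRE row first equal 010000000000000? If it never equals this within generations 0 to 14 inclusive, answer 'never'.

Gen 0: 100100001001011
Gen 1 (rule 89): 010011100100011
Gen 2 (rule 18): 101100011010100
Gen 3 (rule 89): 001111011000011
Gen 4 (rule 18): 010000000100100
Gen 5 (rule 89): 001111110010011
Gen 6 (rule 18): 010000001101100
Gen 7 (rule 89): 001111101101111
Gen 8 (rule 18): 010000000000000
Gen 9 (rule 89): 001111111111111
Gen 10 (rule 18): 010000000000000
Gen 11 (rule 89): 001111111111111
Gen 12 (rule 18): 010000000000000
Gen 13 (rule 89): 001111111111111
Gen 14 (rule 18): 010000000000000

Answer: 8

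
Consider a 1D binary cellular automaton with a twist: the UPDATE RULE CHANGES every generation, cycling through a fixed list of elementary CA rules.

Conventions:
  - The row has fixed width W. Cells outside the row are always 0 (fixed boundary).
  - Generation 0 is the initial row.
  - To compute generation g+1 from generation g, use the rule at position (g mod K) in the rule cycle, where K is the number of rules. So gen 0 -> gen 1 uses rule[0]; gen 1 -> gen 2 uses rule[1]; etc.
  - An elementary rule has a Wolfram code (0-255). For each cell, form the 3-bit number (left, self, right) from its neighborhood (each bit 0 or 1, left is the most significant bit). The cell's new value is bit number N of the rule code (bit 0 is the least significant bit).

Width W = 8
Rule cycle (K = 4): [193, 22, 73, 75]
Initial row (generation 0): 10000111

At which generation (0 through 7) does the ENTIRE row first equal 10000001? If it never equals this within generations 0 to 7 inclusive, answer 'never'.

Gen 0: 10000111
Gen 1 (rule 193): 00110011
Gen 2 (rule 22): 01001100
Gen 3 (rule 73): 00001101
Gen 4 (rule 75): 11111100
Gen 5 (rule 193): 01111101
Gen 6 (rule 22): 10000001
Gen 7 (rule 73): 00111100

Answer: 6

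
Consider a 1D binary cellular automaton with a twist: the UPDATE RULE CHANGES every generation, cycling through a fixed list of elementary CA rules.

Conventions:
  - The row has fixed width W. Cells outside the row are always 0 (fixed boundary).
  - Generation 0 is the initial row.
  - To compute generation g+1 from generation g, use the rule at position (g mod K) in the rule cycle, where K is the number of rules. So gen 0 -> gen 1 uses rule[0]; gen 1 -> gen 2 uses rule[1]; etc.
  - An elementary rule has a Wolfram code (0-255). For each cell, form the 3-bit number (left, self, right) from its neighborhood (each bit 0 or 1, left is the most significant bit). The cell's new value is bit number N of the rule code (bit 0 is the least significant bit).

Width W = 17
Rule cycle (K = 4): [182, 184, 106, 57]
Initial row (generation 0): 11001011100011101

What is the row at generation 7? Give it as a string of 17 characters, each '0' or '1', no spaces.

Answer: 11101100001101110

Derivation:
Gen 0: 11001011100011101
Gen 1 (rule 182): 00111101010101011
Gen 2 (rule 184): 00111010101010110
Gen 3 (rule 106): 01101101010101110
Gen 4 (rule 57): 01011010101011001
Gen 5 (rule 182): 11100111111100111
Gen 6 (rule 184): 11010111111010110
Gen 7 (rule 106): 11101100001101110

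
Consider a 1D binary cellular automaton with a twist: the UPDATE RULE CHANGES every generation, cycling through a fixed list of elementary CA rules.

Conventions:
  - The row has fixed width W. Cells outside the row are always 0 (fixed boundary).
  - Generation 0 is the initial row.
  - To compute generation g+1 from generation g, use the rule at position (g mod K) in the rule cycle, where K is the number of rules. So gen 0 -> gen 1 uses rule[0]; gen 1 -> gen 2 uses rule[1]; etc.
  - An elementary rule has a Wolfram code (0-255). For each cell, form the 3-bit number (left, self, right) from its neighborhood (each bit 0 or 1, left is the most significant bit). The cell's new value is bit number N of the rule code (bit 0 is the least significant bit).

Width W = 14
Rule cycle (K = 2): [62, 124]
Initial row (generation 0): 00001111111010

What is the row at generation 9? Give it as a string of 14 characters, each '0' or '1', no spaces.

Gen 0: 00001111111010
Gen 1 (rule 62): 00011000000111
Gen 2 (rule 124): 00011100000101
Gen 3 (rule 62): 00110010001111
Gen 4 (rule 124): 00111011001001
Gen 5 (rule 62): 01100110111111
Gen 6 (rule 124): 01110111100001
Gen 7 (rule 62): 11001100010011
Gen 8 (rule 124): 11101110011011
Gen 9 (rule 62): 10011001110110

Answer: 10011001110110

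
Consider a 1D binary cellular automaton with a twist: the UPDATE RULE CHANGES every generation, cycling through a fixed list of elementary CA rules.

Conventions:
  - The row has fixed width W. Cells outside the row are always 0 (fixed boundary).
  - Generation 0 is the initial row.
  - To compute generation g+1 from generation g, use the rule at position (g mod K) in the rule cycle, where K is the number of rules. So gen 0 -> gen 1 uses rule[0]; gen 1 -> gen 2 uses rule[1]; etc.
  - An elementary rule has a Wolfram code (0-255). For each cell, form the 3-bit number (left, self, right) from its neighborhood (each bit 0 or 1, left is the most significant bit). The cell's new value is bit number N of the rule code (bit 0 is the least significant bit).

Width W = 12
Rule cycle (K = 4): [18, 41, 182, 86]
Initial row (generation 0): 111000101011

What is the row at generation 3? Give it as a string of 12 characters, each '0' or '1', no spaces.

Answer: 001111101110

Derivation:
Gen 0: 111000101011
Gen 1 (rule 18): 000101000000
Gen 2 (rule 41): 110010011111
Gen 3 (rule 182): 001111101110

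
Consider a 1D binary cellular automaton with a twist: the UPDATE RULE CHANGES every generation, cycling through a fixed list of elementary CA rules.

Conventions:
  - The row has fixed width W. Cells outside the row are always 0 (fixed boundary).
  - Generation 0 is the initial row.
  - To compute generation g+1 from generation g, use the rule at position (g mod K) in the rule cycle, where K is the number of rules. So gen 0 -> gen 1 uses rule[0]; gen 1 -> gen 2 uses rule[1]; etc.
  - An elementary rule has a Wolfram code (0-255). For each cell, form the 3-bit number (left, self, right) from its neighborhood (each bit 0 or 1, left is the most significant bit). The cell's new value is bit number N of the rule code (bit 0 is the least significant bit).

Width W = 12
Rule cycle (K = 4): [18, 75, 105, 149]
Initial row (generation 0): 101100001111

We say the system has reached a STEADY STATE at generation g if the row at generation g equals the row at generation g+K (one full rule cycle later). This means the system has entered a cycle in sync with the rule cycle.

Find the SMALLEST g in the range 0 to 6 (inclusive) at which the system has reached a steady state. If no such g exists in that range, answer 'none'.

Gen 0: 101100001111
Gen 1 (rule 18): 000010010000
Gen 2 (rule 75): 111100100111
Gen 3 (rule 105): 100100000101
Gen 4 (rule 149): 110111110101
Gen 5 (rule 18): 000000000000
Gen 6 (rule 75): 111111111111
Gen 7 (rule 105): 100000000001
Gen 8 (rule 149): 111111111101
Gen 9 (rule 18): 000000000000
Gen 10 (rule 75): 111111111111

Answer: 5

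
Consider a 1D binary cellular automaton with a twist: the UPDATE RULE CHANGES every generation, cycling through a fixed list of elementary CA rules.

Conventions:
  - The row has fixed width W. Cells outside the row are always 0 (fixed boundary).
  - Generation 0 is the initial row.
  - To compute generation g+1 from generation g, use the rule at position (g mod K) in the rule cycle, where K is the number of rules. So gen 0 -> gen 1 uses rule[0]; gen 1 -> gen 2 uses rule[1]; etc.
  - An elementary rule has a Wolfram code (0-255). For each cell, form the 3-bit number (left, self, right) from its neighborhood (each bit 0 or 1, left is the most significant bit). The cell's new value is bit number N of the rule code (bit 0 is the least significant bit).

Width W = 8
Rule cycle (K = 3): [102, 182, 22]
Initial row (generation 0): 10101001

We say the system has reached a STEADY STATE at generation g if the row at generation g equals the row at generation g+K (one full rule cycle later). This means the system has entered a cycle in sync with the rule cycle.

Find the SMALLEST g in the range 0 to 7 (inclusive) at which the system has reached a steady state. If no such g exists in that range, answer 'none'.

Gen 0: 10101001
Gen 1 (rule 102): 11111011
Gen 2 (rule 182): 01110100
Gen 3 (rule 22): 10000110
Gen 4 (rule 102): 10001010
Gen 5 (rule 182): 11011111
Gen 6 (rule 22): 00000000
Gen 7 (rule 102): 00000000
Gen 8 (rule 182): 00000000
Gen 9 (rule 22): 00000000
Gen 10 (rule 102): 00000000

Answer: 6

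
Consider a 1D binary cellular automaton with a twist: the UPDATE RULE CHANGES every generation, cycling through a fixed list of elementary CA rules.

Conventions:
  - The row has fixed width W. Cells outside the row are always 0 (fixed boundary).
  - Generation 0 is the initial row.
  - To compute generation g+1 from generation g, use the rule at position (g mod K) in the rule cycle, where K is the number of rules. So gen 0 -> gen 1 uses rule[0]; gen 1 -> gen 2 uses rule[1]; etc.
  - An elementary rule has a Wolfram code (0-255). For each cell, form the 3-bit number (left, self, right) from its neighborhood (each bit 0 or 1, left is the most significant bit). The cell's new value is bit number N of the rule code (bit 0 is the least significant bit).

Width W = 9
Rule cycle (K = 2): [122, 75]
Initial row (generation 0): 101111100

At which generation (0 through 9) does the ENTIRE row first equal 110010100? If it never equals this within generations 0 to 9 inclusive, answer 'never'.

Gen 0: 101111100
Gen 1 (rule 122): 011000110
Gen 2 (rule 75): 111011110
Gen 3 (rule 122): 101110011
Gen 4 (rule 75): 001010111
Gen 5 (rule 122): 010101101
Gen 6 (rule 75): 100001100
Gen 7 (rule 122): 010011110
Gen 8 (rule 75): 100110010
Gen 9 (rule 122): 011111101

Answer: never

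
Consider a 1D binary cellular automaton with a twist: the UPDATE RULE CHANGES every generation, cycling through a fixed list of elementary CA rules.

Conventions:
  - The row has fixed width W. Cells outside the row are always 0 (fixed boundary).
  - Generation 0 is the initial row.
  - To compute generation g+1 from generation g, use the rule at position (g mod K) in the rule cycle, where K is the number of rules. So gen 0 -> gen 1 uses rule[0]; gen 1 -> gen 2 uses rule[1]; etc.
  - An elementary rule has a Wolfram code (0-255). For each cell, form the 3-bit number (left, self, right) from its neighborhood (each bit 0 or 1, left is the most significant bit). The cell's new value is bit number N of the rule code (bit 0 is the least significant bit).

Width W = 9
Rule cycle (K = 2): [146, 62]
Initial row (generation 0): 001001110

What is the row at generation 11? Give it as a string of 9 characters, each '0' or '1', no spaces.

Gen 0: 001001110
Gen 1 (rule 146): 010110101
Gen 2 (rule 62): 111101111
Gen 3 (rule 146): 011000110
Gen 4 (rule 62): 110101101
Gen 5 (rule 146): 000000000
Gen 6 (rule 62): 000000000
Gen 7 (rule 146): 000000000
Gen 8 (rule 62): 000000000
Gen 9 (rule 146): 000000000
Gen 10 (rule 62): 000000000
Gen 11 (rule 146): 000000000

Answer: 000000000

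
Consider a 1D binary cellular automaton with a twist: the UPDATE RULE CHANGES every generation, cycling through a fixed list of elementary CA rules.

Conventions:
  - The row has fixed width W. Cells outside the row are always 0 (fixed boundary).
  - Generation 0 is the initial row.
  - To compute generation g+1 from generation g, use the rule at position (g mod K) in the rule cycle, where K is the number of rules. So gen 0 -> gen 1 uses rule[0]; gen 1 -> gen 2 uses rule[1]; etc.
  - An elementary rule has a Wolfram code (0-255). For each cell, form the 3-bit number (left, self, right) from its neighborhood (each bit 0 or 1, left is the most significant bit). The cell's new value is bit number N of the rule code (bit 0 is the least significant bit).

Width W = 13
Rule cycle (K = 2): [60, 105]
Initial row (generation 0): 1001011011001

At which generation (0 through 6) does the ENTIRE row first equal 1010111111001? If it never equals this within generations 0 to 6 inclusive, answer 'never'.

Answer: 6

Derivation:
Gen 0: 1001011011001
Gen 1 (rule 60): 1101110110101
Gen 2 (rule 105): 1111011111010
Gen 3 (rule 60): 1000110000111
Gen 4 (rule 105): 0010110110101
Gen 5 (rule 60): 0011101101111
Gen 6 (rule 105): 1010111111001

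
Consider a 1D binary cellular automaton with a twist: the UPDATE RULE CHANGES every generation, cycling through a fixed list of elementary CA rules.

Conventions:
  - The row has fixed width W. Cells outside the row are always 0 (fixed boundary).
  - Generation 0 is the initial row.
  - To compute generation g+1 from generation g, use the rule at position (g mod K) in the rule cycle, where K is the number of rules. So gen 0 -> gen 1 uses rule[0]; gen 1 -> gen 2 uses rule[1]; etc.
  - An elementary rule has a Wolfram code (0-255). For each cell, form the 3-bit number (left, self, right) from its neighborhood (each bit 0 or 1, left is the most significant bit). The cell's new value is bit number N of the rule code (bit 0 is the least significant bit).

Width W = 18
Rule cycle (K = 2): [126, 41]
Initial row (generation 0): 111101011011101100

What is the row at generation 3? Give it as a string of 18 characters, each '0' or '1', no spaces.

Gen 0: 111101011011101100
Gen 1 (rule 126): 100111111110111110
Gen 2 (rule 41): 000100000001100000
Gen 3 (rule 126): 001110000011110000

Answer: 001110000011110000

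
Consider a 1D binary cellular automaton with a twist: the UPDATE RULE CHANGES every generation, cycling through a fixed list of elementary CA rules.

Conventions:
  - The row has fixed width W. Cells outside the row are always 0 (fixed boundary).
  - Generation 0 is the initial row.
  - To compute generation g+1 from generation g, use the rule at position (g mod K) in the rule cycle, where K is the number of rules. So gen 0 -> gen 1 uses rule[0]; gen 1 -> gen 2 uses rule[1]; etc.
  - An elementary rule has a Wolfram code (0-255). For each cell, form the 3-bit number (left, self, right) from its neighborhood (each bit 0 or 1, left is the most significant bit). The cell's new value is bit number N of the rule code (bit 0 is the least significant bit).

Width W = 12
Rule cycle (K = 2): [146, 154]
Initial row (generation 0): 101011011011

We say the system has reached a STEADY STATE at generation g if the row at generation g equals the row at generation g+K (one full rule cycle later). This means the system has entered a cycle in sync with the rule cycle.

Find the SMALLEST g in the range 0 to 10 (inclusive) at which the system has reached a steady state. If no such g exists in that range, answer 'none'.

Gen 0: 101011011011
Gen 1 (rule 146): 000000000000
Gen 2 (rule 154): 000000000000
Gen 3 (rule 146): 000000000000
Gen 4 (rule 154): 000000000000
Gen 5 (rule 146): 000000000000
Gen 6 (rule 154): 000000000000
Gen 7 (rule 146): 000000000000
Gen 8 (rule 154): 000000000000
Gen 9 (rule 146): 000000000000
Gen 10 (rule 154): 000000000000
Gen 11 (rule 146): 000000000000
Gen 12 (rule 154): 000000000000

Answer: 1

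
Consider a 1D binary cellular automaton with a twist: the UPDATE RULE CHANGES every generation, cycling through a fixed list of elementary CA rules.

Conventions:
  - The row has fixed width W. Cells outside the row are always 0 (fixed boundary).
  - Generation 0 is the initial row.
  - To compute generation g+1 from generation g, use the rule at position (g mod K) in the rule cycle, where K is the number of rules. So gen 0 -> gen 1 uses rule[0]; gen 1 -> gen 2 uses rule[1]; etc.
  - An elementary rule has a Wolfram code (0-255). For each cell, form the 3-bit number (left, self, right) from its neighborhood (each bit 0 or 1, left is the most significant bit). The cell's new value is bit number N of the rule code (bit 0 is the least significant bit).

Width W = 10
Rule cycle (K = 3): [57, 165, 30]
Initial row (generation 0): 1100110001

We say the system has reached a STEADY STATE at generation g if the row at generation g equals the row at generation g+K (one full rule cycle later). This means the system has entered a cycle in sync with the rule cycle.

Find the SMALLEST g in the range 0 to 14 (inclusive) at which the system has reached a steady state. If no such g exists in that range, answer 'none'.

Answer: none

Derivation:
Gen 0: 1100110001
Gen 1 (rule 57): 1010101100
Gen 2 (rule 165): 1111110001
Gen 3 (rule 30): 1000001011
Gen 4 (rule 57): 0111100110
Gen 5 (rule 165): 0011000000
Gen 6 (rule 30): 0110100000
Gen 7 (rule 57): 0101011111
Gen 8 (rule 165): 0111101110
Gen 9 (rule 30): 1100001001
Gen 10 (rule 57): 1011100100
Gen 11 (rule 165): 1101000101
Gen 12 (rule 30): 1001101101
Gen 13 (rule 57): 0101011010
Gen 14 (rule 165): 0111100110
Gen 15 (rule 30): 1100011101
Gen 16 (rule 57): 1011010010
Gen 17 (rule 165): 1100110010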